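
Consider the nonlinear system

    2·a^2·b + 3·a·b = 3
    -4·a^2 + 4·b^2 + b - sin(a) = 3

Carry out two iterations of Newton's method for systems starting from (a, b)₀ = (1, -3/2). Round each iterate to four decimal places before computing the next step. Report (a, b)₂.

(-0.6730, -0.6539)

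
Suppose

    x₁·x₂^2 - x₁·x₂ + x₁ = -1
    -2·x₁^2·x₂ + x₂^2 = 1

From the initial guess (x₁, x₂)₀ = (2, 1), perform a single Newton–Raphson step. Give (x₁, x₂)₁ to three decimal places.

At (2, 1): F = (3.000, -8.000).
Jacobian J = [[x₂^2 - x₂ + 1, 2·x₁·x₂ - x₁], [-4·x₁·x₂, -2·x₁^2 + 2·x₂]].
At the point, J = [[1.000, 2.000], [-8.000, -6.000]] (det J = 10.000).
Solving J·Δ = −F gives Δ = (0.200, -1.600).
Then the next iterate is (x₁, x₂)₁ = (2.200, -0.600).

(2.200, -0.600)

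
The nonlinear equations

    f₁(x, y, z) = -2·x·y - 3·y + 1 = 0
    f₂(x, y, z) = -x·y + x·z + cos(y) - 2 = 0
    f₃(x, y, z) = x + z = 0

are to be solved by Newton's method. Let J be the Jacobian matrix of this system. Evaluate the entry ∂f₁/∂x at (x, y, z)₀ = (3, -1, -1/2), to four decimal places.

∂f₁/∂x = -2·y.
At (3, -1, -1/2) this is 2.0000.

2.0000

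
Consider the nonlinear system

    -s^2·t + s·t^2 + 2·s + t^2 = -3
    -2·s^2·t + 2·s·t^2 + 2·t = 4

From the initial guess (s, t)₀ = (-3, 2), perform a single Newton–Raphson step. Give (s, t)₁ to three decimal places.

At (-3, 2): F = (-29.000, -60.000).
Jacobian J = [[-2·s·t + t^2 + 2, -s^2 + 2·s·t + 2·t], [-4·s·t + 2·t^2, -2·s^2 + 4·s·t + 2]].
At the point, J = [[18.000, -17.000], [32.000, -40.000]] (det J = -176.000).
Solving J·Δ = −F gives Δ = (0.795, -0.864).
Then the next iterate is (s, t)₁ = (-2.205, 1.136).

(-2.205, 1.136)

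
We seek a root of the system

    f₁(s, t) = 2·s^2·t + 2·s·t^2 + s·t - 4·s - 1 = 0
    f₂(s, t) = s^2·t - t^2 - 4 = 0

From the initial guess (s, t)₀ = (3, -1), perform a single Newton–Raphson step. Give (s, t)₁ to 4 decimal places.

(1.3604, -0.6216)

At (3, -1): F = (-28.0000, -14.0000).
Jacobian J = [[4·s·t + 2·t^2 + t - 4, 2·s^2 + 4·s·t + s], [2·s·t, s^2 - 2·t]].
At the point, J = [[-15.0000, 9.0000], [-6.0000, 11.0000]] (det J = -111.0000).
Solving J·Δ = −F gives Δ = (-1.6396, 0.3784).
Then the next iterate is (s, t)₁ = (1.3604, -0.6216).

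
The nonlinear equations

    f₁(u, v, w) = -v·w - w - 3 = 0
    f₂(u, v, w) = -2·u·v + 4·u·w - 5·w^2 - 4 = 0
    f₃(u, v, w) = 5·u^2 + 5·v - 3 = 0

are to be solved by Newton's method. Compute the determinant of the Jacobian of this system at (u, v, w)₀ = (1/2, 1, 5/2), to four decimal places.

J = [[0, -w, -v - 1], [-2·v + 4·w, -2·u, 4·u - 10·w], [10·u, 5, 0]].
At the point, J = [[0.0000, -2.5000, -2.0000], [8.0000, -1.0000, -23.0000], [5.0000, 5.0000, 0.0000]].
det J = 197.5000.

197.5000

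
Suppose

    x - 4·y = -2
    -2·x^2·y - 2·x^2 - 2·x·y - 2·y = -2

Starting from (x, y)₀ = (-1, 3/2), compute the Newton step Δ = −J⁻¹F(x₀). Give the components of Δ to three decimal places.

(0.077, -1.231)

At (-1, 3/2): F = (-5.000, -3.000).
Jacobian J = [[1, -4], [-4·x·y - 4·x - 2·y, -2·x^2 - 2·x - 2]].
At the point, J = [[1.000, -4.000], [7.000, -2.000]] (det J = 26.000).
Solving J·Δ = −F gives Δ = (0.077, -1.231).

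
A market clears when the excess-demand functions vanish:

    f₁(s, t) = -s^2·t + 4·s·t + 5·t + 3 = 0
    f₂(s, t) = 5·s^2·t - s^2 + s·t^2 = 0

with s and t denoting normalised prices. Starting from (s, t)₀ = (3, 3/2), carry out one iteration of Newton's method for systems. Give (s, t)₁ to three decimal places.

At (3, 3/2): F = (15.000, 65.250).
Jacobian J = [[-2·s·t + 4·t, -s^2 + 4·s + 5], [10·s·t - 2·s + t^2, 5·s^2 + 2·s·t]].
At the point, J = [[-3.000, 8.000], [41.250, 54.000]] (det J = -492.000).
Solving J·Δ = −F gives Δ = (0.585, -1.655).
Then the next iterate is (s, t)₁ = (3.585, -0.155).

(3.585, -0.155)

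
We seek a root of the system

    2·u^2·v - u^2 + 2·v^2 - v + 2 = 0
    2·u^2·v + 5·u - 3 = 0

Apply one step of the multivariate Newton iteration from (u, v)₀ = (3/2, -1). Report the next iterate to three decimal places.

At (3/2, -1): F = (-1.750, 0.000).
Jacobian J = [[4·u·v - 2·u, 2·u^2 + 4·v - 1], [4·u·v + 5, 2·u^2]].
At the point, J = [[-9.000, -0.500], [-1.000, 4.500]] (det J = -41.000).
Solving J·Δ = −F gives Δ = (-0.192, -0.043).
Then the next iterate is (u, v)₁ = (1.308, -1.043).

(1.308, -1.043)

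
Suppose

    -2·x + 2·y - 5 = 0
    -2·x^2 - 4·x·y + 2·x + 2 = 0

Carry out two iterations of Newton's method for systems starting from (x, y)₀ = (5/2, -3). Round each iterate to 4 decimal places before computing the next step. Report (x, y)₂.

At (5/2, -3): F = (-16.0000, 24.5000).
Jacobian J = [[-2, 2], [-4·x - 4·y + 2, -4·x]].
At the point, J = [[-2.0000, 2.0000], [4.0000, -10.0000]] (det J = 12.0000).
Solving J·Δ = −F gives Δ = (-9.2500, -1.2500).
Then the next iterate is (x, y)₁ = (-6.7500, -4.2500).
Round to (-6.7500, -4.2500) and repeat: F = (0.0000, -217.3750), J = [[-2.0000, 2.0000], [46.0000, 27.0000]].
Δ = (2.9777, 2.9777), so (x, y)₂ = (-3.7723, -1.2723).

(-3.7723, -1.2723)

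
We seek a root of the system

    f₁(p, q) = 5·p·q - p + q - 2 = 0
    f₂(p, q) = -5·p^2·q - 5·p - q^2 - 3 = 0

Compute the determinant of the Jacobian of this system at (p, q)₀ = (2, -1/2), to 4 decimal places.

11.5000

J = [[5·q - 1, 5·p + 1], [-10·p·q - 5, -5·p^2 - 2·q]].
At the point, J = [[-3.5000, 11.0000], [5.0000, -19.0000]].
det J = 11.5000.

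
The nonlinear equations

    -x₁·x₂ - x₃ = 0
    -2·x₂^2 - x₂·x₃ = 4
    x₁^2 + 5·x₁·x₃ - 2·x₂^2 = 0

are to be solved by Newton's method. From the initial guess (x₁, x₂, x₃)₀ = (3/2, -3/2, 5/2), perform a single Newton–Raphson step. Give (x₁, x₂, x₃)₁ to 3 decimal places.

(1.691, 2.257, -3.099)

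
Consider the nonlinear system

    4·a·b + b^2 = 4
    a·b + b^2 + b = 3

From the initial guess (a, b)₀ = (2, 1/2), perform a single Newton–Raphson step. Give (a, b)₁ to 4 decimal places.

(-1.5000, 1.2500)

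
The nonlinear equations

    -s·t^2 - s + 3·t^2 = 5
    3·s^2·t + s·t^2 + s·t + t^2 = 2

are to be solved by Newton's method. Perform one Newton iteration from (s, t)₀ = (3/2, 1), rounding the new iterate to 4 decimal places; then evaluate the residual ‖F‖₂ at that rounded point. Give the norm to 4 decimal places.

3.2035

At (3/2, 1): F = (-5.0000, 8.7500).
Jacobian J = [[-t^2 - 1, -2·s·t + 6·t], [6·s·t + t^2 + t, 3·s^2 + 2·s·t + s + 2·t]].
At the point, J = [[-2.0000, 3.0000], [11.0000, 13.2500]] (det J = -59.5000).
Solving J·Δ = −F gives Δ = (-1.5546, 0.6303).
Then the next iterate is (s, t)₁ = (-0.0546, 1.6303).
Re-evaluating at (-0.0546, 1.6303): F = (3.173354, 0.438324), so ‖F‖₂ = 3.2035.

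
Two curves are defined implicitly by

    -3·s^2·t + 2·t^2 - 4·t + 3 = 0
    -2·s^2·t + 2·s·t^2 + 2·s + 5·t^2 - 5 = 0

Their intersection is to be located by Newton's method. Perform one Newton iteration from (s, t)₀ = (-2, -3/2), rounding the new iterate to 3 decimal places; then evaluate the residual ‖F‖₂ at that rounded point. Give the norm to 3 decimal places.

At (-2, -3/2): F = (31.500, 5.250).
Jacobian J = [[-6·s·t, -3·s^2 + 4·t - 4], [-4·s·t + 2·t^2 + 2, -2·s^2 + 4·s·t + 10·t]].
At the point, J = [[-18.000, -22.000], [-5.500, -11.000]] (det J = 77.000).
Solving J·Δ = −F gives Δ = (3.000, -1.023).
Then the next iterate is (s, t)₁ = (1.000, -2.523).
Re-evaluating at (1.000, -2.523): F = (33.39206, 46.60470), so ‖F‖₂ = 57.333.

57.333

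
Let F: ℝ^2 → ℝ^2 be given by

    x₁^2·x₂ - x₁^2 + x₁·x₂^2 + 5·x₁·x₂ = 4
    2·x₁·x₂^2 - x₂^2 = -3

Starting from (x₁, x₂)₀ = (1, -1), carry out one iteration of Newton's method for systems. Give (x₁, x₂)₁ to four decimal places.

(0.5000, 0.5000)

At (1, -1): F = (-10.0000, 4.0000).
Jacobian J = [[2·x₁·x₂ - 2·x₁ + x₂^2 + 5·x₂, x₁^2 + 2·x₁·x₂ + 5·x₁], [2·x₂^2, 4·x₁·x₂ - 2·x₂]].
At the point, J = [[-8.0000, 4.0000], [2.0000, -2.0000]] (det J = 8.0000).
Solving J·Δ = −F gives Δ = (-0.5000, 1.5000).
Then the next iterate is (x₁, x₂)₁ = (0.5000, 0.5000).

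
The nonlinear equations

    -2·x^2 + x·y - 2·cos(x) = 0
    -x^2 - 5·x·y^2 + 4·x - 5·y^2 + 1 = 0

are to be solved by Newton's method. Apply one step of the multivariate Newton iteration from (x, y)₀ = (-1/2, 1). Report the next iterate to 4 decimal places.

At (-1/2, 1): F = (-2.755165, -3.7500).
Jacobian J = [[-4·x + y + 2·sin(x), x], [-2·x - 5·y^2 + 4, -10·x·y - 10·y]].
At the point, J = [[2.041149, -0.5000], [0.0000, -5.0000]] (det J = -10.205745).
Solving J·Δ = −F gives Δ = (1.1661, -0.7500).
Then the next iterate is (x, y)₁ = (0.6661, 0.2500).

(0.6661, 0.2500)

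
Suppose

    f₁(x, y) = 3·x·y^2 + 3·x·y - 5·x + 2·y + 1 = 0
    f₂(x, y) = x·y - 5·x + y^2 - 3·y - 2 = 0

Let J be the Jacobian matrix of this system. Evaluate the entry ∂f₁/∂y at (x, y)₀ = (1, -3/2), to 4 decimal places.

-4.0000

∂f₁/∂y = 6·x·y + 3·x + 2.
At (1, -3/2) this is -4.0000.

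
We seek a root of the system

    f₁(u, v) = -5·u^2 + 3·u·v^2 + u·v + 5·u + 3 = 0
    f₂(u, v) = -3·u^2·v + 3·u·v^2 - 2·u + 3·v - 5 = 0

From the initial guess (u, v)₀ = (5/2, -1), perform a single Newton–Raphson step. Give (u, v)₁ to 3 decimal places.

(1.841, -0.912)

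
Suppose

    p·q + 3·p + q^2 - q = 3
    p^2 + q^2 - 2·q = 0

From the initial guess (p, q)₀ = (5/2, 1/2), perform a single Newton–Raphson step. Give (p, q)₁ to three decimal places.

At (5/2, 1/2): F = (5.500, 5.500).
Jacobian J = [[q + 3, p + 2·q - 1], [2·p, 2·q - 2]].
At the point, J = [[3.500, 2.500], [5.000, -1.000]] (det J = -16.000).
Solving J·Δ = −F gives Δ = (-1.203, -0.516).
Then the next iterate is (p, q)₁ = (1.297, -0.016).

(1.297, -0.016)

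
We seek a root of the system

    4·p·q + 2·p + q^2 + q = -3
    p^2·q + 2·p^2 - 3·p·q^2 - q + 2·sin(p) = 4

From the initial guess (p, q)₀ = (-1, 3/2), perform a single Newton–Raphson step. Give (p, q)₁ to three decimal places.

(-0.844, 1.379)

At (-1, 3/2): F = (-1.250, 3.06706).
Jacobian J = [[4·q + 2, 4·p + 2·q + 1], [2·p·q + 4·p - 3·q^2 + 2·cos(p), p^2 - 6·p·q - 1]].
At the point, J = [[8.000, 0.000], [-12.66940, 9.000]] (det J = 72.000).
Solving J·Δ = −F gives Δ = (0.156, -0.121).
Then the next iterate is (p, q)₁ = (-0.844, 1.379).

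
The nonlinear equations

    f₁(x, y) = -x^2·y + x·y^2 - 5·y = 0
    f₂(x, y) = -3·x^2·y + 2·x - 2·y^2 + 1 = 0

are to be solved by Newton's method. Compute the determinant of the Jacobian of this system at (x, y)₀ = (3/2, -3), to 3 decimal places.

565.750

J = [[-2·x·y + y^2, -x^2 + 2·x·y - 5], [-6·x·y + 2, -3·x^2 - 4·y]].
At the point, J = [[18.000, -16.250], [29.000, 5.250]].
det J = 565.750.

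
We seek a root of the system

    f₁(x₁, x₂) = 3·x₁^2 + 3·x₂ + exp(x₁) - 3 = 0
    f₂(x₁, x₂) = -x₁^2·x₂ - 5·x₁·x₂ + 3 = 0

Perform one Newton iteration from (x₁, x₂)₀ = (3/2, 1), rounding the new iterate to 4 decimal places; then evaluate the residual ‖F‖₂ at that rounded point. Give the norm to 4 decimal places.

3.3506

At (3/2, 1): F = (11.231689, -6.7500).
Jacobian J = [[6·x₁ + exp(x₁), 3], [-2·x₁·x₂ - 5·x₂, -x₁^2 - 5·x₁]].
At the point, J = [[13.481689, 3.0000], [-8.0000, -9.7500]] (det J = -107.446468).
Solving J·Δ = −F gives Δ = (-0.8307, -0.0107).
Then the next iterate is (x₁, x₂)₁ = (0.6693, 0.9893).
Re-evaluating at (0.6693, 0.9893): F = (3.264657, -0.753862), so ‖F‖₂ = 3.3506.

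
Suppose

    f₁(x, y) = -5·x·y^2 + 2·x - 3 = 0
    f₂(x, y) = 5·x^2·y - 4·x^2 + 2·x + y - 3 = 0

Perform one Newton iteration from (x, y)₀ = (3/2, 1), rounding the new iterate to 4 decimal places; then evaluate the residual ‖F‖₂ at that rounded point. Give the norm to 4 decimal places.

15.6613

At (3/2, 1): F = (-7.5000, 3.2500).
Jacobian J = [[-5·y^2 + 2, -10·x·y], [10·x·y - 8·x + 2, 5·x^2 + 1]].
At the point, J = [[-3.0000, -15.0000], [5.0000, 12.2500]] (det J = 38.2500).
Solving J·Δ = −F gives Δ = (1.1275, -0.7255).
Then the next iterate is (x, y)₁ = (2.6275, 0.2745).
Re-evaluating at (2.6275, 0.2745): F = (1.265086, -15.610120), so ‖F‖₂ = 15.6613.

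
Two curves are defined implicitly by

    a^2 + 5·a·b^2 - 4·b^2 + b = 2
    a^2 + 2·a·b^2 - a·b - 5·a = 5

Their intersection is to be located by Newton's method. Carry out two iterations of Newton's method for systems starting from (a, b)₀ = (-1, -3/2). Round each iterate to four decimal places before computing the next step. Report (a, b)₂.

(-0.8487, -0.2384)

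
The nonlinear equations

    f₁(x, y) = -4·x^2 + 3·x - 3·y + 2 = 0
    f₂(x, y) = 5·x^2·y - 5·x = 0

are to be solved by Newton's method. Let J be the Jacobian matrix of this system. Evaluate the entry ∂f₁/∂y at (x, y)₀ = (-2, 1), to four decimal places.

-3.0000

∂f₁/∂y = -3.
At (-2, 1) this is -3.0000.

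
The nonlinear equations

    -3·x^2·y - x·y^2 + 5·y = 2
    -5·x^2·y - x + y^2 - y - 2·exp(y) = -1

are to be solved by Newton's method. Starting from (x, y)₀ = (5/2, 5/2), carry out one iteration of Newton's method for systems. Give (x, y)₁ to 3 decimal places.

At (5/2, 5/2): F = (-52.000, -100.23999).
Jacobian J = [[-6·x·y - y^2, -3·x^2 - 2·x·y + 5], [-10·x·y - 1, -5·x^2 + 2·y - 2·exp(y) - 1]].
At the point, J = [[-43.750, -26.250], [-63.500, -51.61499]] (det J = 591.28072).
Solving J·Δ = −F gives Δ = (-0.089, -1.832).
Then the next iterate is (x, y)₁ = (2.411, 0.668).

(2.411, 0.668)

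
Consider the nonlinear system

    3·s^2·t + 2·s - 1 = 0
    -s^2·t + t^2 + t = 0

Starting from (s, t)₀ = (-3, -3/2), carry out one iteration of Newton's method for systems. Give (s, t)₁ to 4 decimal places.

(-1.1875, -1.6875)

At (-3, -3/2): F = (-47.5000, 14.2500).
Jacobian J = [[6·s·t + 2, 3·s^2], [-2·s·t, -s^2 + 2·t + 1]].
At the point, J = [[29.0000, 27.0000], [-9.0000, -11.0000]] (det J = -76.0000).
Solving J·Δ = −F gives Δ = (1.8125, -0.1875).
Then the next iterate is (s, t)₁ = (-1.1875, -1.6875).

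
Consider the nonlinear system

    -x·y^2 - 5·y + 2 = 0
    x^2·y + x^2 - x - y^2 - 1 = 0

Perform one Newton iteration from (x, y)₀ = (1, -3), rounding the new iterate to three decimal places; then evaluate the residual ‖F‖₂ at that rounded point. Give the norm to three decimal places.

At (1, -3): F = (8.000, -13.000).
Jacobian J = [[-y^2, -2·x·y - 5], [2·x·y + 2·x - 1, x^2 - 2·y]].
At the point, J = [[-9.000, 1.000], [-5.000, 7.000]] (det J = -58.000).
Solving J·Δ = −F gives Δ = (1.190, 2.707).
Then the next iterate is (x, y)₁ = (2.190, -0.293).
Re-evaluating at (2.190, -0.293): F = (3.27699, 0.11499), so ‖F‖₂ = 3.279.

3.279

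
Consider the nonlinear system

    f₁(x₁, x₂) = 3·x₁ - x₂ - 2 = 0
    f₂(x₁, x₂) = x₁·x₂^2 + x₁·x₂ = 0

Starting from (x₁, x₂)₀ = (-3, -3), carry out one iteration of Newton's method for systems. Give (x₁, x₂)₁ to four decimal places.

(-0.2941, -2.8824)

At (-3, -3): F = (-8.0000, -18.0000).
Jacobian J = [[3, -1], [x₂^2 + x₂, 2·x₁·x₂ + x₁]].
At the point, J = [[3.0000, -1.0000], [6.0000, 15.0000]] (det J = 51.0000).
Solving J·Δ = −F gives Δ = (2.7059, 0.1176).
Then the next iterate is (x₁, x₂)₁ = (-0.2941, -2.8824).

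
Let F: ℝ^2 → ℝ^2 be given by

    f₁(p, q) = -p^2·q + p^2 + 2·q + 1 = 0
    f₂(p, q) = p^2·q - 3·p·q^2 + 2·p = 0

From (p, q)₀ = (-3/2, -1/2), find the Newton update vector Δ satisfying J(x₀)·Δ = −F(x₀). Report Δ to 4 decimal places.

At (-3/2, -1/2): F = (3.3750, -3.0000).
Jacobian J = [[-2·p·q + 2·p, -p^2 + 2], [2·p·q - 3·q^2 + 2, p^2 - 6·p·q]].
At the point, J = [[-4.5000, -0.2500], [2.7500, -2.2500]] (det J = 10.8125).
Solving J·Δ = −F gives Δ = (0.7717, -0.3902).

(0.7717, -0.3902)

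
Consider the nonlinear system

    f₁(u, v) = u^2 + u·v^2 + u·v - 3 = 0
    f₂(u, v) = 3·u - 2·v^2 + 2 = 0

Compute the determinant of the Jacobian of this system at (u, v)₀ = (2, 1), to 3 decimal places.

-42.000

J = [[2·u + v^2 + v, 2·u·v + u], [3, -4·v]].
At the point, J = [[6.000, 6.000], [3.000, -4.000]].
det J = -42.000.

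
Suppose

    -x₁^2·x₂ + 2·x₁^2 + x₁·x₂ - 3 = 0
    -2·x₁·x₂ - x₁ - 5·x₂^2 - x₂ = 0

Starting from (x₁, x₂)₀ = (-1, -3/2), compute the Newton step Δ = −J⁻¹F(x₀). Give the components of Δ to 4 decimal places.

At (-1, -3/2): F = (2.0000, -11.7500).
Jacobian J = [[-2·x₁·x₂ + 4·x₁ + x₂, -x₁^2 + x₁], [-2·x₂ - 1, -2·x₁ - 10·x₂ - 1]].
At the point, J = [[-8.5000, -2.0000], [2.0000, 16.0000]] (det J = -132.0000).
Solving J·Δ = −F gives Δ = (0.0644, 0.7263).

(0.0644, 0.7263)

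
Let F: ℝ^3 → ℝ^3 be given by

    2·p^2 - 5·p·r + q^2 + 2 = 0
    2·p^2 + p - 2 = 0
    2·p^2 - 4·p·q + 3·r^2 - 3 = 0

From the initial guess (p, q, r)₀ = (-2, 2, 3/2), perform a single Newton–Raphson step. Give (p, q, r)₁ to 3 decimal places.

At (-2, 2, 3/2): F = (29.000, 4.000, 27.750).
Jacobian J = [[4·p - 5·r, 2·q, -5·p], [4·p + 1, 0, 0], [4·p - 4·q, -4·p, 6·r]].
At the point, J = [[-15.500, 4.000, 10.000], [-7.000, 0.000, 0.000], [-16.000, 8.000, 9.000]] (det J = -308.000).
Solving J·Δ = −F gives Δ = (0.571, -0.109, -1.971).
Then the next iterate is (p, q, r)₁ = (-1.429, 1.891, -0.471).

(-1.429, 1.891, -0.471)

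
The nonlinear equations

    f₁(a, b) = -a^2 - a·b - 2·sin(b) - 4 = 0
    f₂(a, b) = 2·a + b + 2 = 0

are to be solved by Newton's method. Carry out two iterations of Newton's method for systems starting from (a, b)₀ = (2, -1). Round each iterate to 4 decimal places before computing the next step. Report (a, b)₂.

At (2, -1): F = (-4.317058, 5.0000).
Jacobian J = [[-2·a - b, -a - 2·cos(b)], [2, 1]].
At the point, J = [[-3.0000, -3.080605], [2.0000, 1.0000]] (det J = 3.161209).
Solving J·Δ = −F gives Δ = (-3.5069, 2.0137).
Then the next iterate is (a, b)₁ = (-1.5069, 1.0137).
Round to (-1.5069, 1.0137) and repeat: F = (-6.440791, -0.0001), J = [[2.0001, 0.449452], [2.0000, 1.0000]].
Δ = (5.8489, -11.6976), so (a, b)₂ = (4.3420, -10.6839).

(4.3420, -10.6839)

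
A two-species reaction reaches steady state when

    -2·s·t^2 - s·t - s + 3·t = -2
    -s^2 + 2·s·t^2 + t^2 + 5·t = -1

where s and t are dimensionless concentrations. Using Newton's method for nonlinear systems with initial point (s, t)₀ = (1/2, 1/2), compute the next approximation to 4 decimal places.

(1.3962, 0.0283)

At (1/2, 1/2): F = (2.5000, 3.7500).
Jacobian J = [[-2·t^2 - t - 1, -4·s·t - s + 3], [-2·s + 2·t^2, 4·s·t + 2·t + 5]].
At the point, J = [[-2.0000, 1.5000], [-0.5000, 7.0000]] (det J = -13.2500).
Solving J·Δ = −F gives Δ = (0.8962, -0.4717).
Then the next iterate is (s, t)₁ = (1.3962, 0.0283).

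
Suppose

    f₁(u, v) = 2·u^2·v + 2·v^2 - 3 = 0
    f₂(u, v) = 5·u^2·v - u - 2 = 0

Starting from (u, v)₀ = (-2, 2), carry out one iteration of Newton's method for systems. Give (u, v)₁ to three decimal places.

(-1.345, 1.342)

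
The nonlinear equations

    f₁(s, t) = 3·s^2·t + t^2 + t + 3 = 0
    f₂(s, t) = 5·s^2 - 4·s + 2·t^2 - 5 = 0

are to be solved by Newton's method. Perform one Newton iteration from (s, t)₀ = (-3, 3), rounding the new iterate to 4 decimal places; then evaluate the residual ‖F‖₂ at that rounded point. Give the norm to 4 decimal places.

41.4733

At (-3, 3): F = (96.0000, 70.0000).
Jacobian J = [[6·s·t, 3·s^2 + 2·t + 1], [10·s - 4, 4·t]].
At the point, J = [[-54.0000, 34.0000], [-34.0000, 12.0000]] (det J = 508.0000).
Solving J·Δ = −F gives Δ = (2.4173, 1.0157).
Then the next iterate is (s, t)₁ = (-0.5827, 4.0157).
Re-evaluating at (-0.5827, 4.0157): F = (27.232010, 31.280189), so ‖F‖₂ = 41.4733.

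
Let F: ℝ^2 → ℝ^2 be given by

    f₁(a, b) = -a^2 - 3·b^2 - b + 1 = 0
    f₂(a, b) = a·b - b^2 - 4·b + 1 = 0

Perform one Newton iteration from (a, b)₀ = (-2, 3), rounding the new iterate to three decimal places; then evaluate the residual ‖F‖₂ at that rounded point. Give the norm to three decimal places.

At (-2, 3): F = (-33.000, -26.000).
Jacobian J = [[-2·a, -6·b - 1], [b, a - 2·b - 4]].
At the point, J = [[4.000, -19.000], [3.000, -12.000]] (det J = 9.000).
Solving J·Δ = −F gives Δ = (10.889, 0.556).
Then the next iterate is (a, b)₁ = (8.889, 3.556).
Re-evaluating at (8.889, 3.556): F = (-119.50573, 5.74015), so ‖F‖₂ = 119.644.

119.644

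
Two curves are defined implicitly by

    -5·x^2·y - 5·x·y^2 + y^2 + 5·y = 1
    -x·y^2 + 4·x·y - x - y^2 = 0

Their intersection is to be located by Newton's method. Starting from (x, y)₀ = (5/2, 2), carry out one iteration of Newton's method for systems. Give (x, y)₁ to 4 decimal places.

(1.1897, 1.8923)

At (5/2, 2): F = (-99.5000, 3.5000).
Jacobian J = [[-10·x·y - 5·y^2, -5·x^2 - 10·x·y + 2·y + 5], [-y^2 + 4·y - 1, -2·x·y + 4·x - 2·y]].
At the point, J = [[-70.0000, -72.2500], [3.0000, -4.0000]] (det J = 496.7500).
Solving J·Δ = −F gives Δ = (-1.3103, -0.1077).
Then the next iterate is (x, y)₁ = (1.1897, 1.8923).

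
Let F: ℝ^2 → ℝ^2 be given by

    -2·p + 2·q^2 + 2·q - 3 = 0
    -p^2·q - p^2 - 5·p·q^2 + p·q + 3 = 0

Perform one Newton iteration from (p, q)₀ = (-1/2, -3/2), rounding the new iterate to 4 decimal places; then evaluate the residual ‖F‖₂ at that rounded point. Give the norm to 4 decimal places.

13.8208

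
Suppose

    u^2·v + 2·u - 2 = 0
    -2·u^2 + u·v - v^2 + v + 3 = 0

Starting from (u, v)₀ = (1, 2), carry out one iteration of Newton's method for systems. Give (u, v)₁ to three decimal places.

(0.500, 3.000)

At (1, 2): F = (2.000, 1.000).
Jacobian J = [[2·u·v + 2, u^2], [-4·u + v, u - 2·v + 1]].
At the point, J = [[6.000, 1.000], [-2.000, -2.000]] (det J = -10.000).
Solving J·Δ = −F gives Δ = (-0.500, 1.000).
Then the next iterate is (u, v)₁ = (0.500, 3.000).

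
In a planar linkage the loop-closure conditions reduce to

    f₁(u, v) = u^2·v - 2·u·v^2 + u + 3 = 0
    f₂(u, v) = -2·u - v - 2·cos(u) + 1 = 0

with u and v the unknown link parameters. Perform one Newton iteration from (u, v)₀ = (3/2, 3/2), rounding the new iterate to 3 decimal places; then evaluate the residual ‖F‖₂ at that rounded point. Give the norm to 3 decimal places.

932.643

At (3/2, 3/2): F = (1.125, -3.64147).
Jacobian J = [[2·u·v - 2·v^2 + 1, u^2 - 4·u·v], [2·sin(u) - 2, -1]].
At the point, J = [[1.000, -6.750], [-0.00501, -1.000]] (det J = -1.03382).
Solving J·Δ = −F gives Δ = (-24.864, -3.517).
Then the next iterate is (u, v)₁ = (-23.364, -2.017).
Re-evaluating at (-23.364, -2.017): F = (-931.29388, 50.13831), so ‖F‖₂ = 932.643.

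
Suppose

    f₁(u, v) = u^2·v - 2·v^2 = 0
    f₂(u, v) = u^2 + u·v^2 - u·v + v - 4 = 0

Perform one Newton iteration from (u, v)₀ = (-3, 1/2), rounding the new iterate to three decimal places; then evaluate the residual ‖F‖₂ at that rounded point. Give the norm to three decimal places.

1.490

At (-3, 1/2): F = (4.000, 6.250).
Jacobian J = [[2·u·v, u^2 - 4·v], [2·u + v^2 - v, 2·u·v - u + 1]].
At the point, J = [[-3.000, 7.000], [-6.250, 1.000]] (det J = 40.750).
Solving J·Δ = −F gives Δ = (0.975, -0.153).
Then the next iterate is (u, v)₁ = (-2.025, 0.347).
Re-evaluating at (-2.025, 0.347): F = (1.18210, 0.90647), so ‖F‖₂ = 1.490.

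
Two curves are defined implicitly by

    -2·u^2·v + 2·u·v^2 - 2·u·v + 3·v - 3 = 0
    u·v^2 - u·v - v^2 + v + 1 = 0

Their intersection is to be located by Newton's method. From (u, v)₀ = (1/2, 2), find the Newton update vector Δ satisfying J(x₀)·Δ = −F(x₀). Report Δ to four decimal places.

(-0.5455, -0.7273)

At (1/2, 2): F = (4.0000, 0.0000).
Jacobian J = [[-4·u·v + 2·v^2 - 2·v, -2·u^2 + 4·u·v - 2·u + 3], [v^2 - v, 2·u·v - u - 2·v + 1]].
At the point, J = [[0.0000, 5.5000], [2.0000, -1.5000]] (det J = -11.0000).
Solving J·Δ = −F gives Δ = (-0.5455, -0.7273).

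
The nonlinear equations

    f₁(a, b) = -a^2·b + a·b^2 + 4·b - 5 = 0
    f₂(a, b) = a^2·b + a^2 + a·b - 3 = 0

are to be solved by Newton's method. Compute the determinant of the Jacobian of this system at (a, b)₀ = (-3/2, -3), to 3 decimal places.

-32.250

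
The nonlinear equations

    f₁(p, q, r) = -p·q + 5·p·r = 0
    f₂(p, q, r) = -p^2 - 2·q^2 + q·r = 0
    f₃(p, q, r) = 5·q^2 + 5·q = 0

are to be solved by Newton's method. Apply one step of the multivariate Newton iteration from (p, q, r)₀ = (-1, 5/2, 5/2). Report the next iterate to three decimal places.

(-0.708, 1.042, 0.792)

At (-1, 5/2, 5/2): F = (-10.000, -7.250, 43.750).
Jacobian J = [[-q + 5·r, -p, 5·p], [-2·p, -4·q + r, q], [0, 10·q + 5, 0]].
At the point, J = [[10.000, 1.000, -5.000], [2.000, -7.500, 2.500], [0.000, 30.000, 0.000]] (det J = -1050.000).
Solving J·Δ = −F gives Δ = (0.292, -1.458, -1.708).
Then the next iterate is (p, q, r)₁ = (-0.708, 1.042, 0.792).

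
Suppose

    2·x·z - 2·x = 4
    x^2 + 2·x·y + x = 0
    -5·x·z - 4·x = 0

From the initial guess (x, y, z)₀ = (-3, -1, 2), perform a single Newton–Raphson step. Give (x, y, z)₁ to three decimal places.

(-1.111, -1.204, 0.963)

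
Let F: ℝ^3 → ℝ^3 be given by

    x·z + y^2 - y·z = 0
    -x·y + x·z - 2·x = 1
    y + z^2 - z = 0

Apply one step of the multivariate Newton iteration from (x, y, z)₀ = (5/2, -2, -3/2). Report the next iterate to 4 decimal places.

(7.2500, -7.7500, -2.5000)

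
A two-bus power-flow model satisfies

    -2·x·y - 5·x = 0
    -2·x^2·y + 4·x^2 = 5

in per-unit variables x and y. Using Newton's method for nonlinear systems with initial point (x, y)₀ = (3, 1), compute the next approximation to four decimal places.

At (3, 1): F = (-21.0000, 13.0000).
Jacobian J = [[-2·y - 5, -2·x], [-4·x·y + 8·x, -2·x^2]].
At the point, J = [[-7.0000, -6.0000], [12.0000, -18.0000]] (det J = 198.0000).
Solving J·Δ = −F gives Δ = (-2.3030, -0.8131).
Then the next iterate is (x, y)₁ = (0.6970, 0.1869).

(0.6970, 0.1869)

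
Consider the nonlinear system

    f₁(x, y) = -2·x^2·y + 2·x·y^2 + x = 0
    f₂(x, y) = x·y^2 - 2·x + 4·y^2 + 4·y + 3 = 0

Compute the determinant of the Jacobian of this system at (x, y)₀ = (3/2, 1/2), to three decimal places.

-16.875

J = [[-4·x·y + 2·y^2 + 1, -2·x^2 + 4·x·y], [y^2 - 2, 2·x·y + 8·y + 4]].
At the point, J = [[-1.500, -1.500], [-1.750, 9.500]].
det J = -16.875.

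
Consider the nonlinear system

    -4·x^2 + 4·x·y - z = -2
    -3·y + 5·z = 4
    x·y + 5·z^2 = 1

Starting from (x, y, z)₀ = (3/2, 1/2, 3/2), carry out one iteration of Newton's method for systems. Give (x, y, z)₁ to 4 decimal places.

At (3/2, 1/2, 3/2): F = (-5.5000, 2.0000, 11.0000).
Jacobian J = [[-8·x + 4·y, 4·x, -1], [0, -3, 5], [y, x, 10·z]].
At the point, J = [[-10.0000, 6.0000, -1.0000], [0.0000, -3.0000, 5.0000], [0.5000, 1.5000, 15.0000]] (det J = 538.5000).
Solving J·Δ = −F gives Δ = (-0.7479, -0.4406, -0.6643).
Then the next iterate is (x, y, z)₁ = (0.7521, 0.0594, 0.8357).

(0.7521, 0.0594, 0.8357)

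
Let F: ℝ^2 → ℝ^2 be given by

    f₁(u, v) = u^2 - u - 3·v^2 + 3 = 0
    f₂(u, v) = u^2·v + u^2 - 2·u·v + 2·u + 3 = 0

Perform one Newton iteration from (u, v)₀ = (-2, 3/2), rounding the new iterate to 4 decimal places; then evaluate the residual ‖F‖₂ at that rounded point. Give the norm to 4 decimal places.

5.0456

At (-2, 3/2): F = (2.2500, 15.0000).
Jacobian J = [[2·u - 1, -6·v], [2·u·v + 2·u - 2·v + 2, u^2 - 2·u]].
At the point, J = [[-5.0000, -9.0000], [-11.0000, 8.0000]] (det J = -139.0000).
Solving J·Δ = −F gives Δ = (1.1007, -0.3615).
Then the next iterate is (u, v)₁ = (-0.8993, 1.1385).
Re-evaluating at (-0.8993, 1.1385): F = (0.819494, 4.978598), so ‖F‖₂ = 5.0456.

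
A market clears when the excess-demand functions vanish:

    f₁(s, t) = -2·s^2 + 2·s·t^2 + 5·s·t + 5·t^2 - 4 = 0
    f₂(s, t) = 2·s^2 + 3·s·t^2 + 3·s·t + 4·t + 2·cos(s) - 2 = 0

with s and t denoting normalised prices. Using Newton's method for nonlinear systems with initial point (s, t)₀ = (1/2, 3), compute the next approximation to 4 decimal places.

At (1/2, 3): F = (57.0000, 30.255165).
Jacobian J = [[-4·s + 2·t^2 + 5·t, 4·s·t + 5·s + 10·t], [4·s + 3·t^2 + 3·t - 2·sin(s), 6·s·t + 3·s + 4]].
At the point, J = [[31.0000, 38.5000], [37.041149, 14.5000]] (det J = -976.584234).
Solving J·Δ = −F gives Δ = (-0.3464, -1.2016).
Then the next iterate is (s, t)₁ = (0.1536, 1.7984).

(0.1536, 1.7984)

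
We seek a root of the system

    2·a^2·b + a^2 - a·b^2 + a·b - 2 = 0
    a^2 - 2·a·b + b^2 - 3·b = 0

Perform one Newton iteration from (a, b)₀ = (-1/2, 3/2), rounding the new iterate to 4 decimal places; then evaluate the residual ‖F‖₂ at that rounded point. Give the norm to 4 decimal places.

At (-1/2, 3/2): F = (-0.6250, -0.5000).
Jacobian J = [[4·a·b + 2·a - b^2 + b, 2·a^2 - 2·a·b + a], [2·a - 2·b, -2·a + 2·b - 3]].
At the point, J = [[-4.7500, 1.5000], [-4.0000, 1.0000]] (det J = 1.2500).
Solving J·Δ = −F gives Δ = (-0.1000, 0.1000).
Then the next iterate is (a, b)₁ = (-0.6000, 1.6000).
Re-evaluating at (-0.6000, 1.6000): F = (0.0880, 0.0400), so ‖F‖₂ = 0.0967.

0.0967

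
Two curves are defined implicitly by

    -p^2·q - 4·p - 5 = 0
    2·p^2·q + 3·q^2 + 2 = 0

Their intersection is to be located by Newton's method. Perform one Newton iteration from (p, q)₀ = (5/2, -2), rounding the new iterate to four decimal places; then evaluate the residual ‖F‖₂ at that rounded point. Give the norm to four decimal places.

At (5/2, -2): F = (-2.5000, -11.0000).
Jacobian J = [[-2·p·q - 4, -p^2], [4·p·q, 2·p^2 + 6·q]].
At the point, J = [[6.0000, -6.2500], [-20.0000, 0.5000]] (det J = -122.0000).
Solving J·Δ = −F gives Δ = (-0.5738, -0.9508).
Then the next iterate is (p, q)₁ = (1.9262, -2.9508).
Re-evaluating at (1.9262, -2.9508): F = (-1.756605, 6.225272), so ‖F‖₂ = 6.4684.

6.4684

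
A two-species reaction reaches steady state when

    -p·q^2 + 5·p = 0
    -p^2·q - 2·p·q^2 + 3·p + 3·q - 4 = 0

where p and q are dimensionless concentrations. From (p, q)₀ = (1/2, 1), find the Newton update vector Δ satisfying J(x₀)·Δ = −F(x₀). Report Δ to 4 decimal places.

(-0.2500, 1.0000)

At (1/2, 1): F = (2.0000, -0.7500).
Jacobian J = [[-q^2 + 5, -2·p·q], [-2·p·q - 2·q^2 + 3, -p^2 - 4·p·q + 3]].
At the point, J = [[4.0000, -1.0000], [0.0000, 0.7500]] (det J = 3.0000).
Solving J·Δ = −F gives Δ = (-0.2500, 1.0000).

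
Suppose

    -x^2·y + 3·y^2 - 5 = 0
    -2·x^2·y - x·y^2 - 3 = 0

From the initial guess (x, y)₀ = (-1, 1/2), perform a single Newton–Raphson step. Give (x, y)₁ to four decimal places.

(1.7222, 1.5139)

At (-1, 1/2): F = (-4.7500, -3.7500).
Jacobian J = [[-2·x·y, -x^2 + 6·y], [-4·x·y - y^2, -2·x^2 - 2·x·y]].
At the point, J = [[1.0000, 2.0000], [1.7500, -1.0000]] (det J = -4.5000).
Solving J·Δ = −F gives Δ = (2.7222, 1.0139).
Then the next iterate is (x, y)₁ = (1.7222, 1.5139).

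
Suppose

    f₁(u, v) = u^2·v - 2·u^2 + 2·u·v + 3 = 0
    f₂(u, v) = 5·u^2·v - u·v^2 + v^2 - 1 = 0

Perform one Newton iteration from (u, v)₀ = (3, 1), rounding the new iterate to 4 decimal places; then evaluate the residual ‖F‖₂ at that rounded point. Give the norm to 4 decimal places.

12.1999

At (3, 1): F = (0.0000, 42.0000).
Jacobian J = [[2·u·v - 4·u + 2·v, u^2 + 2·u], [10·u·v - v^2, 5·u^2 - 2·u·v + 2·v]].
At the point, J = [[-4.0000, 15.0000], [29.0000, 41.0000]] (det J = -599.0000).
Solving J·Δ = −F gives Δ = (-1.0518, -0.2805).
Then the next iterate is (u, v)₁ = (1.9482, 0.7195).
Re-evaluating at (1.9482, 0.7195): F = (0.943344, 12.163387), so ‖F‖₂ = 12.1999.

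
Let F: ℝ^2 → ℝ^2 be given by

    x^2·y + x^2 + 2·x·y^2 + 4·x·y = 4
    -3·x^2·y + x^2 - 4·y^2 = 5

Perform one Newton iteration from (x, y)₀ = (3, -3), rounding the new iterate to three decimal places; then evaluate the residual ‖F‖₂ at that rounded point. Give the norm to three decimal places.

At (3, -3): F = (-4.000, 49.000).
Jacobian J = [[2·x·y + 2·x + 2·y^2 + 4·y, x^2 + 4·x·y + 4·x], [-6·x·y + 2·x, -3·x^2 - 8·y]].
At the point, J = [[-6.000, -15.000], [60.000, -3.000]] (det J = 918.000).
Solving J·Δ = −F gives Δ = (-0.814, 0.059).
Then the next iterate is (x, y)₁ = (2.186, -2.941).
Re-evaluating at (2.186, -2.941): F = (-1.17583, 7.34222), so ‖F‖₂ = 7.436.

7.436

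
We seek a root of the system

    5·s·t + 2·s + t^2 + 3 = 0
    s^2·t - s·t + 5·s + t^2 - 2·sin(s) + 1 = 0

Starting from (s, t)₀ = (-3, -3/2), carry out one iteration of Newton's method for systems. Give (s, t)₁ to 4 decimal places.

(-1.7378, -0.6774)

At (-3, -3/2): F = (21.7500, -29.467760).
Jacobian J = [[5·t + 2, 5·s + 2·t], [2·s·t - t - 2·cos(s) + 5, s^2 - s + 2·t]].
At the point, J = [[-5.5000, -18.0000], [17.479985, 9.0000]] (det J = 265.139730).
Solving J·Δ = −F gives Δ = (1.2622, 0.8226).
Then the next iterate is (s, t)₁ = (-1.7378, -0.6774).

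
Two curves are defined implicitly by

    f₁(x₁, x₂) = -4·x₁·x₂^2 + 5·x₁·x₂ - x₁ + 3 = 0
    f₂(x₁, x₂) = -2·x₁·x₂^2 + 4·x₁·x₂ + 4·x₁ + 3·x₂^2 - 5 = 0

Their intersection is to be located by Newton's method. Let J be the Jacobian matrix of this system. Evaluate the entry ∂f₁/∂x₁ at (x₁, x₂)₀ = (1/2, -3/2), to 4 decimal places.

-17.5000

∂f₁/∂x₁ = -4·x₂^2 + 5·x₂ - 1.
At (1/2, -3/2) this is -17.5000.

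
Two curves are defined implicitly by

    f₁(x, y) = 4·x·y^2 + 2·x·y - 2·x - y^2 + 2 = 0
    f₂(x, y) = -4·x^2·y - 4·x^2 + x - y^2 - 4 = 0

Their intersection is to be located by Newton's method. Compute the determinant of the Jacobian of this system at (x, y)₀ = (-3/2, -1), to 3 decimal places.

J = [[4·y^2 + 2·y - 2, 8·x·y + 2·x - 2·y], [-8·x·y - 8·x + 1, -4·x^2 - 2·y]].
At the point, J = [[0.000, 11.000], [1.000, -7.000]].
det J = -11.000.

-11.000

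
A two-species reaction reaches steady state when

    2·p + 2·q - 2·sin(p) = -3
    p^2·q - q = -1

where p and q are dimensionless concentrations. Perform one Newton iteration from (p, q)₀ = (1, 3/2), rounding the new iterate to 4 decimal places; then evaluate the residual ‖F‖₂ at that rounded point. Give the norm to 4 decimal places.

1.8382

At (1, 3/2): F = (6.317058, 1.0000).
Jacobian J = [[-2·cos(p) + 2, 2], [2·p·q, p^2 - 1]].
At the point, J = [[0.919395, 2.0000], [3.0000, 0.0000]] (det J = -6.0000).
Solving J·Δ = −F gives Δ = (-0.3333, -3.0053).
Then the next iterate is (p, q)₁ = (0.6667, -1.5053).
Re-evaluating at (0.6667, -1.5053): F = (0.086008, 1.836211), so ‖F‖₂ = 1.8382.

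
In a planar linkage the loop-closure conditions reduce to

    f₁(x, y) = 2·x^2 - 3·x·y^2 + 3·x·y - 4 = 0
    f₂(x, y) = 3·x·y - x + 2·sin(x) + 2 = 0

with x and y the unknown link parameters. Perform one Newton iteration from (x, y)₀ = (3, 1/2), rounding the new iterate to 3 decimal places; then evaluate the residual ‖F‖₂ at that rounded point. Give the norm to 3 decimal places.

1.977

At (3, 1/2): F = (16.250, 3.78224).
Jacobian J = [[4·x - 3·y^2 + 3·y, -6·x·y + 3·x], [3·y + 2·cos(x) - 1, 3·x]].
At the point, J = [[12.750, 0.000], [-1.47998, 9.000]] (det J = 114.750).
Solving J·Δ = −F gives Δ = (-1.275, -0.630).
Then the next iterate is (x, y)₁ = (1.725, -0.130).
Re-evaluating at (1.725, -0.130): F = (1.19104, 1.57852), so ‖F‖₂ = 1.977.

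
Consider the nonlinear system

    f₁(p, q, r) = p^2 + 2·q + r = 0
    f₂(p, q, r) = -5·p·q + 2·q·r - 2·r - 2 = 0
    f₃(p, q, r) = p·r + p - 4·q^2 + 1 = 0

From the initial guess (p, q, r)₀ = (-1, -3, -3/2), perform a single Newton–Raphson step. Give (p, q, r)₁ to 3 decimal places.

At (-1, -3, -3/2): F = (-6.500, -5.000, -34.500).
Jacobian J = [[2·p, 2, 1], [-5·q, -5·p + 2·r, 2·q - 2], [r + 1, -8·q, p]].
At the point, J = [[-2.000, 2.000, 1.000], [15.000, 2.000, -8.000], [-0.500, 24.000, -1.000]] (det J = 19.000).
Solving J·Δ = −F gives Δ = (39.158, 5.342, 74.132).
Then the next iterate is (p, q, r)₁ = (38.158, 2.342, 72.632).

(38.158, 2.342, 72.632)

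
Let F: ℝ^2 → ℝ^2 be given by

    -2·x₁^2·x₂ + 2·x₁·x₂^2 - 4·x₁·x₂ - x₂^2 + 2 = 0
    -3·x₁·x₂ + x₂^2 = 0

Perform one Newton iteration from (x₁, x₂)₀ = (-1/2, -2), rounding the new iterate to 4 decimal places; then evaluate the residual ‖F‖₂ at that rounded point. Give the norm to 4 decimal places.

At (-1/2, -2): F = (-9.0000, 1.0000).
Jacobian J = [[-4·x₁·x₂ + 2·x₂^2 - 4·x₂, -2·x₁^2 + 4·x₁·x₂ - 4·x₁ - 2·x₂], [-3·x₂, -3·x₁ + 2·x₂]].
At the point, J = [[12.0000, 9.5000], [6.0000, -2.5000]] (det J = -87.0000).
Solving J·Δ = −F gives Δ = (0.1494, 0.7586).
Then the next iterate is (x₁, x₂)₁ = (-0.3506, -1.2414).
Re-evaluating at (-0.3506, -1.2414): F = (-2.057428, 0.235369), so ‖F‖₂ = 2.0708.

2.0708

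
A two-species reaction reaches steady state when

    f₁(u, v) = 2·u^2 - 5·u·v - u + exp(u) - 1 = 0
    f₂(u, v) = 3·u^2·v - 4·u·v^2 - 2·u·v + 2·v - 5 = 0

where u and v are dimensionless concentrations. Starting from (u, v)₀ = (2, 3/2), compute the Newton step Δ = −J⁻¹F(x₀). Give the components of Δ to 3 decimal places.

(-1.192, -1.082)

At (2, 3/2): F = (-2.61094, -8.000).
Jacobian J = [[4·u - 5·v + exp(u) - 1, -5·u], [6·u·v - 4·v^2 - 2·v, 3·u^2 - 8·u·v - 2·u + 2]].
At the point, J = [[6.88906, -10.000], [6.000, -14.000]] (det J = -36.44679).
Solving J·Δ = −F gives Δ = (-1.192, -1.082).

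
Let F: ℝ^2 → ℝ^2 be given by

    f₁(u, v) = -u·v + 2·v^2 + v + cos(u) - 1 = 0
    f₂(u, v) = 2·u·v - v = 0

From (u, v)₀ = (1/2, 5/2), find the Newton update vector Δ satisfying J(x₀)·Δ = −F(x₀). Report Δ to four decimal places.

At (1/2, 5/2): F = (13.627583, 0.0000).
Jacobian J = [[-v - sin(u), -u + 4·v + 1], [2·v, 2·u - 1]].
At the point, J = [[-2.979426, 10.5000], [5.0000, 0.0000]] (det J = -52.5000).
Solving J·Δ = −F gives Δ = (0.0000, -1.2979).

(0.0000, -1.2979)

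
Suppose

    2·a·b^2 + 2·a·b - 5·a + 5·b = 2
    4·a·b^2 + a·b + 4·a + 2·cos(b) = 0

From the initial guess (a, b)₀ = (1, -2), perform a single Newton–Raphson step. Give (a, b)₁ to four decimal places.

At (1, -2): F = (-13.0000, 17.167706).
Jacobian J = [[2·b^2 + 2·b - 5, 4·a·b + 2·a + 5], [4·b^2 + b + 4, 8·a·b + a - 2·sin(b)]].
At the point, J = [[-1.0000, -1.0000], [18.0000, -13.181405]] (det J = 31.181405).
Solving J·Δ = −F gives Δ = (-6.0461, -6.9539).
Then the next iterate is (a, b)₁ = (-5.0461, -8.9539).

(-5.0461, -8.9539)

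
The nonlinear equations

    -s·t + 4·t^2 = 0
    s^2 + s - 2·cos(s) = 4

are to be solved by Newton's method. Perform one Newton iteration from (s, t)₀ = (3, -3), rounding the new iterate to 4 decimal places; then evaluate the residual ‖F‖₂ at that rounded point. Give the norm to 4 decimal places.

At (3, -3): F = (45.0000, 9.979985).
Jacobian J = [[-t, -s + 8·t], [2·s + 2·sin(s) + 1, 0]].
At the point, J = [[3.0000, -27.0000], [7.282240, 0.0000]] (det J = 196.620480).
Solving J·Δ = −F gives Δ = (-1.3705, 1.5144).
Then the next iterate is (s, t)₁ = (1.6295, -1.4856).
Re-evaluating at (1.6295, -1.4856): F = (11.248815, 0.402110), so ‖F‖₂ = 11.2560.

11.2560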